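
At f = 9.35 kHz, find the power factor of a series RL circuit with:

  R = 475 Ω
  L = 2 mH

Step 1 — Angular frequency: ω = 2π·f = 2π·9350 = 5.875e+04 rad/s.
Step 2 — Component impedances:
  R: Z = R = 475 Ω
  L: Z = jωL = j·5.875e+04·0.002 = 0 + j117.5 Ω
Step 3 — Series combination: Z_total = R + L = 475 + j117.5 Ω = 489.3∠13.9° Ω.
Step 4 — Power factor: PF = cos(φ) = Re(Z)/|Z| = 475/489.32 = 0.9707.
Step 5 — Type: Im(Z) = 117.5 ⇒ lagging (phase φ = 13.9°).

PF = 0.9707 (lagging, φ = 13.9°)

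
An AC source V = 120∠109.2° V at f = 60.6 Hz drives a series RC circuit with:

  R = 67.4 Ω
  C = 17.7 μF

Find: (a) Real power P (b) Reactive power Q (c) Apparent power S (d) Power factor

Step 1 — Angular frequency: ω = 2π·f = 2π·60.6 = 380.8 rad/s.
Step 2 — Component impedances:
  R: Z = R = 67.4 Ω
  C: Z = 1/(jωC) = -j/(ω·C) = 0 - j148.4 Ω
Step 3 — Series combination: Z_total = R + C = 67.4 - j148.4 Ω = 163∠-65.6° Ω.
Step 4 — Source phasor: V = 120∠109.2° V = -39.46 + j113.3 V.
Step 5 — Current: I = V / Z = -0.7333 + j0.06711 A = 0.7363∠174.8° A.
Step 6 — Complex power: S = V·I* = 36.54 - j80.45 VA.
Step 7 — Real power: P = Re(S) = 36.54 W.
Step 8 — Reactive power: Q = Im(S) = -80.45 VAR.
Step 9 — Apparent power: |S| = 88.36 VA.
Step 10 — Power factor: PF = P/|S| = 0.4136 (leading).

(a) P = 36.54 W  (b) Q = -80.45 VAR  (c) S = 88.36 VA  (d) PF = 0.4136 (leading)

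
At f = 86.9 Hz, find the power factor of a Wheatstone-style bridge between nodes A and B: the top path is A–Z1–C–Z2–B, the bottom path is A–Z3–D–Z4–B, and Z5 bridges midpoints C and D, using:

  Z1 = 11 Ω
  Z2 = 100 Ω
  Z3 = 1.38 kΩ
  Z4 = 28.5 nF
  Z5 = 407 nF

Step 1 — Angular frequency: ω = 2π·f = 2π·86.9 = 546 rad/s.
Step 2 — Component impedances:
  Z1: Z = R = 11 Ω
  Z2: Z = R = 100 Ω
  Z3: Z = R = 1380 Ω
  Z4: Z = 1/(jωC) = -j/(ω·C) = 0 - j6.426e+04 Ω
  Z5: Z = 1/(jωC) = -j/(ω·C) = 0 - j4500 Ω
Step 3 — Bridge requires nodal analysis (the Z5 bridge couples midpoints C and D, so the two paths cannot be reduced to a simple series/parallel combination). Setting node B to ground and injecting 1 A at node A, the 3-node admittance system at A, C, D solves to V_A = Z_AB = 111 - j0.2114 Ω = 111∠-0.1° Ω.
Step 4 — Power factor: PF = cos(φ) = Re(Z)/|Z| = 111/111 = 1.
Step 5 — Type: Im(Z) = -0.2114 ⇒ leading (phase φ = -0.1°).

PF = 1 (leading, φ = -0.1°)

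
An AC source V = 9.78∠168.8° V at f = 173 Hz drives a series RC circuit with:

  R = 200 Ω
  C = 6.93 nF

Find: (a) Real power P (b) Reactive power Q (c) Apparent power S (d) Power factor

Step 1 — Angular frequency: ω = 2π·f = 2π·173 = 1087 rad/s.
Step 2 — Component impedances:
  R: Z = R = 200 Ω
  C: Z = 1/(jωC) = -j/(ω·C) = 0 - j1.328e+05 Ω
Step 3 — Series combination: Z_total = R + C = 200 - j1.328e+05 Ω = 1.328e+05∠-89.9° Ω.
Step 4 — Source phasor: V = 9.78∠168.8° V = -9.594 + j1.9 V.
Step 5 — Current: I = V / Z = -1.442e-05 - j7.225e-05 A = 7.367e-05∠-101.3° A.
Step 6 — Complex power: S = V·I* = 1.085e-06 - j0.0007205 VA.
Step 7 — Real power: P = Re(S) = 1.085e-06 W.
Step 8 — Reactive power: Q = Im(S) = -0.0007205 VAR.
Step 9 — Apparent power: |S| = 0.0007205 VA.
Step 10 — Power factor: PF = P/|S| = 0.001507 (leading).

(a) P = 1.085e-06 W  (b) Q = -0.0007205 VAR  (c) S = 0.0007205 VA  (d) PF = 0.001507 (leading)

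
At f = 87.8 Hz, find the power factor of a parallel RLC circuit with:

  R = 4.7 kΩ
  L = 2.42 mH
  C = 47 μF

Step 1 — Angular frequency: ω = 2π·f = 2π·87.8 = 551.7 rad/s.
Step 2 — Component impedances:
  R: Z = R = 4700 Ω
  L: Z = jωL = j·551.7·0.00242 = 0 + j1.335 Ω
  C: Z = 1/(jωC) = -j/(ω·C) = 0 - j38.57 Ω
Step 3 — Parallel combination: 1/Z_total = 1/R + 1/L + 1/C; Z_total = 0.0004069 + j1.383 Ω = 1.383∠90.0° Ω.
Step 4 — Power factor: PF = cos(φ) = Re(Z)/|Z| = 0.0004069/1.383 = 0.0002942.
Step 5 — Type: Im(Z) = 1.383 ⇒ lagging (phase φ = 90.0°).

PF = 0.0002942 (lagging, φ = 90.0°)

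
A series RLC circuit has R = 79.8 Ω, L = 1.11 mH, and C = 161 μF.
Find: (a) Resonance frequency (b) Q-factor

Step 1 — Resonance condition Im(Z)=0 gives ω₀ = 1/√(LC).
Step 2 — ω₀ = 1/√(0.00111·0.000161) = 2366 rad/s.
Step 3 — f₀ = ω₀/(2π) = 376.5 Hz.
Step 4 — Series Q: Q = ω₀L/R = 2366·0.00111/79.8 = 0.0329.

(a) f₀ = 376.5 Hz  (b) Q = 0.0329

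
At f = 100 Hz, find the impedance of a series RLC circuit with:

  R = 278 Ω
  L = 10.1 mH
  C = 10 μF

Step 1 — Angular frequency: ω = 2π·f = 2π·100 = 628.3 rad/s.
Step 2 — Component impedances:
  R: Z = R = 278 Ω
  L: Z = jωL = j·628.3·0.0101 = 0 + j6.346 Ω
  C: Z = 1/(jωC) = -j/(ω·C) = 0 - j159.2 Ω
Step 3 — Series combination: Z_total = R + L + C = 278 - j152.8 Ω = 317.2∠-28.8° Ω.

Z = 278 - j152.8 Ω = 317.2∠-28.8° Ω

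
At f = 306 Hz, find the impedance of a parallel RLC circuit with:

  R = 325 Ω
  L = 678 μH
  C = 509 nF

Step 1 — Angular frequency: ω = 2π·f = 2π·306 = 1923 rad/s.
Step 2 — Component impedances:
  R: Z = R = 325 Ω
  L: Z = jωL = j·1923·0.000678 = 0 + j1.304 Ω
  C: Z = 1/(jωC) = -j/(ω·C) = 0 - j1022 Ω
Step 3 — Parallel combination: 1/Z_total = 1/R + 1/L + 1/C; Z_total = 0.005242 + j1.305 Ω = 1.305∠89.8° Ω.

Z = 0.005242 + j1.305 Ω = 1.305∠89.8° Ω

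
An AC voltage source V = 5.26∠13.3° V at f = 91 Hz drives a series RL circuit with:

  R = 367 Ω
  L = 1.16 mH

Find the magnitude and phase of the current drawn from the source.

Step 1 — Angular frequency: ω = 2π·f = 2π·91 = 571.8 rad/s.
Step 2 — Component impedances:
  R: Z = R = 367 Ω
  L: Z = jωL = j·571.8·0.00116 = 0 + j0.6633 Ω
Step 3 — Series combination: Z_total = R + L = 367 + j0.6633 Ω = 367∠0.1° Ω.
Step 4 — Source phasor: V = 5.26∠13.3° V = 5.119 + j1.21 V.
Step 5 — Ohm's law: I = V / Z_total = (5.119 + j1.21) / (367 + j0.6633) = 0.01395 + j0.003272 A.
Step 6 — Convert to polar: |I| = 0.01433 A, ∠I = 13.2°.

I = 0.01433∠13.2° A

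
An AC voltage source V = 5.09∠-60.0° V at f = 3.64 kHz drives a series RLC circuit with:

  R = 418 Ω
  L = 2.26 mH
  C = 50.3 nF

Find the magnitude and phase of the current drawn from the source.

Step 1 — Angular frequency: ω = 2π·f = 2π·3640 = 2.287e+04 rad/s.
Step 2 — Component impedances:
  R: Z = R = 418 Ω
  L: Z = jωL = j·2.287e+04·0.00226 = 0 + j51.69 Ω
  C: Z = 1/(jωC) = -j/(ω·C) = 0 - j869.3 Ω
Step 3 — Series combination: Z_total = R + L + C = 418 - j817.6 Ω = 918.2∠-62.9° Ω.
Step 4 — Source phasor: V = 5.09∠-60.0° V = 2.545 - j4.408 V.
Step 5 — Ohm's law: I = V / Z_total = (2.545 - j4.408) / (418 - j817.6) = 0.005536 + j0.0002825 A.
Step 6 — Convert to polar: |I| = 0.005543 A, ∠I = 2.9°.

I = 0.005543∠2.9° A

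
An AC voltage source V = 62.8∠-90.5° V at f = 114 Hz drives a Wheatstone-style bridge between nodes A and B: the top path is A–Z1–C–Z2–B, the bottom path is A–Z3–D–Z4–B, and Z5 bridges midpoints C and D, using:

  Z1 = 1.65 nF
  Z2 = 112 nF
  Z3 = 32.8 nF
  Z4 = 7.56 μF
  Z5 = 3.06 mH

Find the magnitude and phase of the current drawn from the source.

Step 1 — Angular frequency: ω = 2π·f = 2π·114 = 716.3 rad/s.
Step 2 — Component impedances:
  Z1: Z = 1/(jωC) = -j/(ω·C) = 0 - j8.461e+05 Ω
  Z2: Z = 1/(jωC) = -j/(ω·C) = 0 - j1.247e+04 Ω
  Z3: Z = 1/(jωC) = -j/(ω·C) = 0 - j4.256e+04 Ω
  Z4: Z = 1/(jωC) = -j/(ω·C) = 0 - j184.7 Ω
  Z5: Z = jωL = j·716.3·0.00306 = 0 + j2.192 Ω
Step 3 — Bridge requires nodal analysis (the Z5 bridge couples midpoints C and D, so the two paths cannot be reduced to a simple series/parallel combination). Setting node B to ground and injecting 1 A at node A, the 3-node admittance system at A, C, D solves to V_A = Z_AB = 0 - j4.071e+04 Ω = 4.071e+04∠-90.0° Ω.
Step 4 — Source phasor: V = 62.8∠-90.5° V = -0.548 - j62.8 V.
Step 5 — Ohm's law: I = V / Z_total = (-0.548 - j62.8) / (0 - j4.071e+04) = 0.001543 - j1.346e-05 A.
Step 6 — Convert to polar: |I| = 0.001543 A, ∠I = -0.5°.

I = 0.001543∠-0.5° A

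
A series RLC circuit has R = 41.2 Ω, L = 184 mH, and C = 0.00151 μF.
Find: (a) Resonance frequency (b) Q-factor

Step 1 — Resonance condition Im(Z)=0 gives ω₀ = 1/√(LC).
Step 2 — ω₀ = 1/√(0.184·1.51e-09) = 5.999e+04 rad/s.
Step 3 — f₀ = ω₀/(2π) = 9548 Hz.
Step 4 — Series Q: Q = ω₀L/R = 5.999e+04·0.184/41.2 = 267.9.

(a) f₀ = 9548 Hz  (b) Q = 267.9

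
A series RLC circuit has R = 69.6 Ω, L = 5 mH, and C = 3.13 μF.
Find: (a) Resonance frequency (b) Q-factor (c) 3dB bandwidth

Step 1 — Resonance: ω₀ = 1/√(LC) = 1/√(0.005·3.13e-06) = 7994 rad/s.
Step 2 — f₀ = ω₀/(2π) = 1272 Hz.
Step 3 — Series Q: Q = ω₀L/R = 7994·0.005/69.6 = 0.5743.
Step 4 — Bandwidth: Δω = ω₀/Q = 1.392e+04 rad/s; BW = Δω/(2π) = 2215 Hz.

(a) f₀ = 1272 Hz  (b) Q = 0.5743  (c) BW = 2215 Hz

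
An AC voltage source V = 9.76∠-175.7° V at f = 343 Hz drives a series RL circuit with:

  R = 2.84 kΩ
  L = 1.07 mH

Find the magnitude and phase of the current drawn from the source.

Step 1 — Angular frequency: ω = 2π·f = 2π·343 = 2155 rad/s.
Step 2 — Component impedances:
  R: Z = R = 2840 Ω
  L: Z = jωL = j·2155·0.00107 = 0 + j2.306 Ω
Step 3 — Series combination: Z_total = R + L = 2840 + j2.306 Ω = 2840∠0.0° Ω.
Step 4 — Source phasor: V = 9.76∠-175.7° V = -9.733 - j0.7318 V.
Step 5 — Ohm's law: I = V / Z_total = (-9.733 - j0.7318) / (2840 + j2.306) = -0.003427 - j0.0002549 A.
Step 6 — Convert to polar: |I| = 0.003437 A, ∠I = -175.7°.

I = 0.003437∠-175.7° A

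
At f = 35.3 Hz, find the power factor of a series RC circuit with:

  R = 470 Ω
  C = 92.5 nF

Step 1 — Angular frequency: ω = 2π·f = 2π·35.3 = 221.8 rad/s.
Step 2 — Component impedances:
  R: Z = R = 470 Ω
  C: Z = 1/(jωC) = -j/(ω·C) = 0 - j4.874e+04 Ω
Step 3 — Series combination: Z_total = R + C = 470 - j4.874e+04 Ω = 4.874e+04∠-89.4° Ω.
Step 4 — Power factor: PF = cos(φ) = Re(Z)/|Z| = 470/48744 = 0.009642.
Step 5 — Type: Im(Z) = -4.874e+04 ⇒ leading (phase φ = -89.4°).

PF = 0.009642 (leading, φ = -89.4°)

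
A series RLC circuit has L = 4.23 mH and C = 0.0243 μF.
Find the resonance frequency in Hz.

Step 1 — Resonance condition Im(Z)=0 gives ω₀ = 1/√(LC).
Step 2 — ω₀ = 1/√(0.00423·2.43e-08) = 9.863e+04 rad/s.
Step 3 — f₀ = ω₀/(2π) = 1.57e+04 Hz.

f₀ = 1.57e+04 Hz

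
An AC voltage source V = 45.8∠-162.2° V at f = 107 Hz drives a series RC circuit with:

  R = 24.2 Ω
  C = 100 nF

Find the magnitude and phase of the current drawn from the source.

Step 1 — Angular frequency: ω = 2π·f = 2π·107 = 672.3 rad/s.
Step 2 — Component impedances:
  R: Z = R = 24.2 Ω
  C: Z = 1/(jωC) = -j/(ω·C) = 0 - j1.487e+04 Ω
Step 3 — Series combination: Z_total = R + C = 24.2 - j1.487e+04 Ω = 1.487e+04∠-89.9° Ω.
Step 4 — Source phasor: V = 45.8∠-162.2° V = -43.61 - j14 V.
Step 5 — Ohm's law: I = V / Z_total = (-43.61 - j14) / (24.2 - j1.487e+04) = 0.0009365 - j0.002933 A.
Step 6 — Convert to polar: |I| = 0.003079 A, ∠I = -72.3°.

I = 0.003079∠-72.3° A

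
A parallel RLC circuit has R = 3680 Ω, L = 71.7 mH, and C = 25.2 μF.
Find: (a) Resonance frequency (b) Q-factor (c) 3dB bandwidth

Step 1 — Resonance: ω₀ = 1/√(LC) = 1/√(0.0717·2.52e-05) = 743.9 rad/s.
Step 2 — f₀ = ω₀/(2π) = 118.4 Hz.
Step 3 — Parallel Q: Q = R/(ω₀L) = 3680/(743.9·0.0717) = 68.99.
Step 4 — Bandwidth: Δω = ω₀/Q = 10.78 rad/s; BW = Δω/(2π) = 1.716 Hz.

(a) f₀ = 118.4 Hz  (b) Q = 68.99  (c) BW = 1.716 Hz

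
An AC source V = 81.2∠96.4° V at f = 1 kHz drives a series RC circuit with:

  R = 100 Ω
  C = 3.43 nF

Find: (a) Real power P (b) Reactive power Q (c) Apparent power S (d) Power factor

Step 1 — Angular frequency: ω = 2π·f = 2π·1000 = 6283 rad/s.
Step 2 — Component impedances:
  R: Z = R = 100 Ω
  C: Z = 1/(jωC) = -j/(ω·C) = 0 - j4.64e+04 Ω
Step 3 — Series combination: Z_total = R + C = 100 - j4.64e+04 Ω = 4.64e+04∠-89.9° Ω.
Step 4 — Source phasor: V = 81.2∠96.4° V = -9.051 + j80.69 V.
Step 5 — Current: I = V / Z = -0.001739 - j0.0001913 A = 0.00175∠-173.7° A.
Step 6 — Complex power: S = V·I* = 0.0003062 - j0.1421 VA.
Step 7 — Real power: P = Re(S) = 0.0003062 W.
Step 8 — Reactive power: Q = Im(S) = -0.1421 VAR.
Step 9 — Apparent power: |S| = 0.1421 VA.
Step 10 — Power factor: PF = P/|S| = 0.002155 (leading).

(a) P = 0.0003062 W  (b) Q = -0.1421 VAR  (c) S = 0.1421 VA  (d) PF = 0.002155 (leading)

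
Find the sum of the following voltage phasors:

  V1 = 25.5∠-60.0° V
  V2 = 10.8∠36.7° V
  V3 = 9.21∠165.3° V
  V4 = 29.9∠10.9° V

Step 1 — Convert each phasor to rectangular form:
  V1 = 25.5·(cos(-60.0°) + j·sin(-60.0°)) = 12.75 - j22.08 V
  V2 = 10.8·(cos(36.7°) + j·sin(36.7°)) = 8.659 + j6.454 V
  V3 = 9.21·(cos(165.3°) + j·sin(165.3°)) = -8.909 + j2.337 V
  V4 = 29.9·(cos(10.9°) + j·sin(10.9°)) = 29.36 + j5.654 V
Step 2 — Sum components: V_total = 41.86 - j7.638 V.
Step 3 — Convert to polar: |V_total| = 42.55 V, ∠V_total = -10.3°.

V_total = 42.55∠-10.3° V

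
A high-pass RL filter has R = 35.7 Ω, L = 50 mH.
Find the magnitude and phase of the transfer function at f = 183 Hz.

Step 1 — Angular frequency: ω = 2π·183 = 1150 rad/s.
Step 2 — Transfer function: H(jω) = jωL/(R + jωL).
Step 3 — Numerator jωL = j·57.49; denominator R + jωL = 35.7 + j57.49.
Step 4 — H = 0.7217 + j0.4482.
Step 5 — Magnitude: |H| = 0.8495 (-1.4 dB); phase: φ = 31.8°.

|H| = 0.8495 (-1.4 dB), φ = 31.8°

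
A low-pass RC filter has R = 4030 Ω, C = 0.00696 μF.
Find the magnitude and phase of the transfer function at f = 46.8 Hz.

Step 1 — Angular frequency: ω = 2π·46.8 = 294.1 rad/s.
Step 2 — Transfer function: H(jω) = 1/(1 + jωRC).
Step 3 — Denominator: 1 + jωRC = 1 + j·294.1·4030·6.96e-09 = 1 + j0.008248.
Step 4 — H = 0.9999 - j0.008247.
Step 5 — Magnitude: |H| = 1 (-0.0 dB); phase: φ = -0.5°.

|H| = 1 (-0.0 dB), φ = -0.5°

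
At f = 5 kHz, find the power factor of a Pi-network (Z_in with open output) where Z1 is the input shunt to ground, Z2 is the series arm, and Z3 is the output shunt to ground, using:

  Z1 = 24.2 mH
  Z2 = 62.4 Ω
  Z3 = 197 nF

Step 1 — Angular frequency: ω = 2π·f = 2π·5000 = 3.142e+04 rad/s.
Step 2 — Component impedances:
  Z1: Z = jωL = j·3.142e+04·0.0242 = 0 + j760.3 Ω
  Z2: Z = R = 62.4 Ω
  Z3: Z = 1/(jωC) = -j/(ω·C) = 0 - j161.6 Ω
Step 3 — With open output, the series arm Z2 and the output shunt Z3 appear in series to ground: Z2 + Z3 = 62.4 - j161.6 Ω.
Step 4 — Parallel with input shunt Z1: Z_in = Z1 || (Z2 + Z3) = 99.55 - j194.8 Ω = 218.8∠-62.9° Ω.
Step 5 — Power factor: PF = cos(φ) = Re(Z)/|Z| = 99.55/218.8 = 0.455.
Step 6 — Type: Im(Z) = -194.8 ⇒ leading (phase φ = -62.9°).

PF = 0.455 (leading, φ = -62.9°)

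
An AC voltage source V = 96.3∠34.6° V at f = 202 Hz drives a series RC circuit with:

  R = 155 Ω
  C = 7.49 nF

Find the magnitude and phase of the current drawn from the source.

Step 1 — Angular frequency: ω = 2π·f = 2π·202 = 1269 rad/s.
Step 2 — Component impedances:
  R: Z = R = 155 Ω
  C: Z = 1/(jωC) = -j/(ω·C) = 0 - j1.052e+05 Ω
Step 3 — Series combination: Z_total = R + C = 155 - j1.052e+05 Ω = 1.052e+05∠-89.9° Ω.
Step 4 — Source phasor: V = 96.3∠34.6° V = 79.27 + j54.68 V.
Step 5 — Ohm's law: I = V / Z_total = (79.27 + j54.68) / (155 - j1.052e+05) = -0.0005187 + j0.0007543 A.
Step 6 — Convert to polar: |I| = 0.0009155 A, ∠I = 124.5°.

I = 0.0009155∠124.5° A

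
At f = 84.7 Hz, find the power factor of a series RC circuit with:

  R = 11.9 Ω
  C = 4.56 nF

Step 1 — Angular frequency: ω = 2π·f = 2π·84.7 = 532.2 rad/s.
Step 2 — Component impedances:
  R: Z = R = 11.9 Ω
  C: Z = 1/(jωC) = -j/(ω·C) = 0 - j4.121e+05 Ω
Step 3 — Series combination: Z_total = R + C = 11.9 - j4.121e+05 Ω = 4.121e+05∠-90.0° Ω.
Step 4 — Power factor: PF = cos(φ) = Re(Z)/|Z| = 11.9/4.121e+05 = 2.888e-05.
Step 5 — Type: Im(Z) = -4.121e+05 ⇒ leading (phase φ = -90.0°).

PF = 2.888e-05 (leading, φ = -90.0°)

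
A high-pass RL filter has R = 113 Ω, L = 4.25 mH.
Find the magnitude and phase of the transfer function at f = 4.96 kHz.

Step 1 — Angular frequency: ω = 2π·4960 = 3.116e+04 rad/s.
Step 2 — Transfer function: H(jω) = jωL/(R + jωL).
Step 3 — Numerator jωL = j·132.4; denominator R + jωL = 113 + j132.4.
Step 4 — H = 0.5787 + j0.4938.
Step 5 — Magnitude: |H| = 0.7608 (-2.4 dB); phase: φ = 40.5°.

|H| = 0.7608 (-2.4 dB), φ = 40.5°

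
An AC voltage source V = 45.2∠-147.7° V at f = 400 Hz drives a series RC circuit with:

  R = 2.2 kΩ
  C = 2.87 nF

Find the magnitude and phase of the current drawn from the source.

Step 1 — Angular frequency: ω = 2π·f = 2π·400 = 2513 rad/s.
Step 2 — Component impedances:
  R: Z = R = 2200 Ω
  C: Z = 1/(jωC) = -j/(ω·C) = 0 - j1.386e+05 Ω
Step 3 — Series combination: Z_total = R + C = 2200 - j1.386e+05 Ω = 1.387e+05∠-89.1° Ω.
Step 4 — Source phasor: V = 45.2∠-147.7° V = -38.21 - j24.15 V.
Step 5 — Ohm's law: I = V / Z_total = (-38.21 - j24.15) / (2200 - j1.386e+05) = 0.0001698 - j0.0002783 A.
Step 6 — Convert to polar: |I| = 0.000326 A, ∠I = -58.6°.

I = 0.000326∠-58.6° A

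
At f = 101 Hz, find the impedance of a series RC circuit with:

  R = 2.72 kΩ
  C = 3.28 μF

Step 1 — Angular frequency: ω = 2π·f = 2π·101 = 634.6 rad/s.
Step 2 — Component impedances:
  R: Z = R = 2720 Ω
  C: Z = 1/(jωC) = -j/(ω·C) = 0 - j480.4 Ω
Step 3 — Series combination: Z_total = R + C = 2720 - j480.4 Ω = 2762∠-10.0° Ω.

Z = 2720 - j480.4 Ω = 2762∠-10.0° Ω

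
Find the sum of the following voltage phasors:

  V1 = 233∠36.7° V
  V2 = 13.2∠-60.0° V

Step 1 — Convert each phasor to rectangular form:
  V1 = 233·(cos(36.7°) + j·sin(36.7°)) = 186.8 + j139.2 V
  V2 = 13.2·(cos(-60.0°) + j·sin(-60.0°)) = 6.6 - j11.43 V
Step 2 — Sum components: V_total = 193.4 + j127.8 V.
Step 3 — Convert to polar: |V_total| = 231.8 V, ∠V_total = 33.5°.

V_total = 231.8∠33.5° V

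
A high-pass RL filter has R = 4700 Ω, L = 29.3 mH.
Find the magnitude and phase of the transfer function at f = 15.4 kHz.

Step 1 — Angular frequency: ω = 2π·1.54e+04 = 9.676e+04 rad/s.
Step 2 — Transfer function: H(jω) = jωL/(R + jωL).
Step 3 — Numerator jωL = j·2835; denominator R + jωL = 4700 + j2835.
Step 4 — H = 0.2668 + j0.4423.
Step 5 — Magnitude: |H| = 0.5165 (-5.7 dB); phase: φ = 58.9°.

|H| = 0.5165 (-5.7 dB), φ = 58.9°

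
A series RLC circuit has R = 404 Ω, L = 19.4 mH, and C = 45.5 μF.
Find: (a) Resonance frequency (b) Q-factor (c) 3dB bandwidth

Step 1 — Resonance: ω₀ = 1/√(LC) = 1/√(0.0194·4.55e-05) = 1064 rad/s.
Step 2 — f₀ = ω₀/(2π) = 169.4 Hz.
Step 3 — Series Q: Q = ω₀L/R = 1064·0.0194/404 = 0.05111.
Step 4 — Bandwidth: Δω = ω₀/Q = 2.082e+04 rad/s; BW = Δω/(2π) = 3314 Hz.

(a) f₀ = 169.4 Hz  (b) Q = 0.05111  (c) BW = 3314 Hz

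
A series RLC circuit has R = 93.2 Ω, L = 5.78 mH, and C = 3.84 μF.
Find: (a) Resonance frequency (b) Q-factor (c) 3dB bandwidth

Step 1 — Resonance condition Im(Z)=0 gives ω₀ = 1/√(LC).
Step 2 — ω₀ = 1/√(0.00578·3.84e-06) = 6712 rad/s.
Step 3 — f₀ = ω₀/(2π) = 1068 Hz.
Step 4 — Series Q: Q = ω₀L/R = 6712·0.00578/93.2 = 0.4163.
Step 5 — 3dB bandwidth: Δω = ω₀/Q = 1.612e+04 rad/s; BW = Δω/(2π) = 2566 Hz.

(a) f₀ = 1068 Hz  (b) Q = 0.4163  (c) BW = 2566 Hz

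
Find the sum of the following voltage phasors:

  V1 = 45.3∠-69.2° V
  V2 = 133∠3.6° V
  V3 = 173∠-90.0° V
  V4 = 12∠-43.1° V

Step 1 — Convert each phasor to rectangular form:
  V1 = 45.3·(cos(-69.2°) + j·sin(-69.2°)) = 16.09 - j42.35 V
  V2 = 133·(cos(3.6°) + j·sin(3.6°)) = 132.7 + j8.351 V
  V3 = 173·(cos(-90.0°) + j·sin(-90.0°)) = 0 - j173 V
  V4 = 12·(cos(-43.1°) + j·sin(-43.1°)) = 8.762 - j8.199 V
Step 2 — Sum components: V_total = 157.6 - j215.2 V.
Step 3 — Convert to polar: |V_total| = 266.7 V, ∠V_total = -53.8°.

V_total = 266.7∠-53.8° V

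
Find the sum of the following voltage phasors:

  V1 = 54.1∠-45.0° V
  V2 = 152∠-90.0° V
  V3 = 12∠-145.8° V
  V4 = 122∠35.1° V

Step 1 — Convert each phasor to rectangular form:
  V1 = 54.1·(cos(-45.0°) + j·sin(-45.0°)) = 38.25 - j38.25 V
  V2 = 152·(cos(-90.0°) + j·sin(-90.0°)) = 0 - j152 V
  V3 = 12·(cos(-145.8°) + j·sin(-145.8°)) = -9.925 - j6.745 V
  V4 = 122·(cos(35.1°) + j·sin(35.1°)) = 99.81 + j70.15 V
Step 2 — Sum components: V_total = 128.1 - j126.8 V.
Step 3 — Convert to polar: |V_total| = 180.3 V, ∠V_total = -44.7°.

V_total = 180.3∠-44.7° V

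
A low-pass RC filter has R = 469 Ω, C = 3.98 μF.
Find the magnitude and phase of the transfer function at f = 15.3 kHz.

Step 1 — Angular frequency: ω = 2π·1.53e+04 = 9.613e+04 rad/s.
Step 2 — Transfer function: H(jω) = 1/(1 + jωRC).
Step 3 — Denominator: 1 + jωRC = 1 + j·9.613e+04·469·3.98e-06 = 1 + j179.4.
Step 4 — H = 3.106e-05 - j0.005573.
Step 5 — Magnitude: |H| = 0.005573 (-45.1 dB); phase: φ = -89.7°.

|H| = 0.005573 (-45.1 dB), φ = -89.7°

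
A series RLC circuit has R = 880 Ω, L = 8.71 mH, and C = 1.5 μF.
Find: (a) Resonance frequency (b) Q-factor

Step 1 — Resonance condition Im(Z)=0 gives ω₀ = 1/√(LC).
Step 2 — ω₀ = 1/√(0.00871·1.5e-06) = 8749 rad/s.
Step 3 — f₀ = ω₀/(2π) = 1392 Hz.
Step 4 — Series Q: Q = ω₀L/R = 8749·0.00871/880 = 0.08659.

(a) f₀ = 1392 Hz  (b) Q = 0.08659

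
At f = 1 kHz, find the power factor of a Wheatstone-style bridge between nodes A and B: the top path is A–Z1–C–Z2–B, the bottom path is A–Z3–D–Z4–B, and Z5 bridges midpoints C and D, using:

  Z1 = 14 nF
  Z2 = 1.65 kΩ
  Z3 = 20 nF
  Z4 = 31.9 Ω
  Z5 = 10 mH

Step 1 — Angular frequency: ω = 2π·f = 2π·1000 = 6283 rad/s.
Step 2 — Component impedances:
  Z1: Z = 1/(jωC) = -j/(ω·C) = 0 - j1.137e+04 Ω
  Z2: Z = R = 1650 Ω
  Z3: Z = 1/(jωC) = -j/(ω·C) = 0 - j7958 Ω
  Z4: Z = R = 31.9 Ω
  Z5: Z = jωL = j·6283·0.01 = 0 + j62.83 Ω
Step 3 — Bridge requires nodal analysis (the Z5 bridge couples midpoints C and D, so the two paths cannot be reduced to a simple series/parallel combination). Setting node B to ground and injecting 1 A at node A, the 3-node admittance system at A, C, D solves to V_A = Z_AB = 31.66 - j4671 Ω = 4671∠-89.6° Ω.
Step 4 — Power factor: PF = cos(φ) = Re(Z)/|Z| = 31.659/4671.4 = 0.006777.
Step 5 — Type: Im(Z) = -4671 ⇒ leading (phase φ = -89.6°).

PF = 0.006777 (leading, φ = -89.6°)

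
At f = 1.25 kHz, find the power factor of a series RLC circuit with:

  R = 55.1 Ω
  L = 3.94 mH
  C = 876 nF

Step 1 — Angular frequency: ω = 2π·f = 2π·1250 = 7854 rad/s.
Step 2 — Component impedances:
  R: Z = R = 55.1 Ω
  L: Z = jωL = j·7854·0.00394 = 0 + j30.94 Ω
  C: Z = 1/(jωC) = -j/(ω·C) = 0 - j145.3 Ω
Step 3 — Series combination: Z_total = R + L + C = 55.1 - j114.4 Ω = 127∠-64.3° Ω.
Step 4 — Power factor: PF = cos(φ) = Re(Z)/|Z| = 55.1/127 = 0.4339.
Step 5 — Type: Im(Z) = -114.4 ⇒ leading (phase φ = -64.3°).

PF = 0.4339 (leading, φ = -64.3°)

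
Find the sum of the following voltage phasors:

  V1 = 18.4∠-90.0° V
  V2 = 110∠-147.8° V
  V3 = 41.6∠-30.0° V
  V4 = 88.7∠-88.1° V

Step 1 — Convert each phasor to rectangular form:
  V1 = 18.4·(cos(-90.0°) + j·sin(-90.0°)) = 0 - j18.4 V
  V2 = 110·(cos(-147.8°) + j·sin(-147.8°)) = -93.08 - j58.62 V
  V3 = 41.6·(cos(-30.0°) + j·sin(-30.0°)) = 36.03 - j20.8 V
  V4 = 88.7·(cos(-88.1°) + j·sin(-88.1°)) = 2.941 - j88.65 V
Step 2 — Sum components: V_total = -54.11 - j186.5 V.
Step 3 — Convert to polar: |V_total| = 194.2 V, ∠V_total = -106.2°.

V_total = 194.2∠-106.2° V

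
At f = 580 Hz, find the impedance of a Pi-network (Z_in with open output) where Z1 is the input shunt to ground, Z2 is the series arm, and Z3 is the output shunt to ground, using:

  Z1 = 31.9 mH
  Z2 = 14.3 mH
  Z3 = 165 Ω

Step 1 — Angular frequency: ω = 2π·f = 2π·580 = 3644 rad/s.
Step 2 — Component impedances:
  Z1: Z = jωL = j·3644·0.0319 = 0 + j116.3 Ω
  Z2: Z = jωL = j·3644·0.0143 = 0 + j52.11 Ω
  Z3: Z = R = 165 Ω
Step 3 — With open output, the series arm Z2 and the output shunt Z3 appear in series to ground: Z2 + Z3 = 165 + j52.11 Ω.
Step 4 — Parallel with input shunt Z1: Z_in = Z1 || (Z2 + Z3) = 40.13 + j75.31 Ω = 85.33∠61.9° Ω.

Z = 40.13 + j75.31 Ω = 85.33∠61.9° Ω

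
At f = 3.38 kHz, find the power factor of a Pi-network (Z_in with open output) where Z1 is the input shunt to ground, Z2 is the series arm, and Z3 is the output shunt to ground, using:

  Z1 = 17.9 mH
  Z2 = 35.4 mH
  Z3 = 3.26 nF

Step 1 — Angular frequency: ω = 2π·f = 2π·3380 = 2.124e+04 rad/s.
Step 2 — Component impedances:
  Z1: Z = jωL = j·2.124e+04·0.0179 = 0 + j380.1 Ω
  Z2: Z = jωL = j·2.124e+04·0.0354 = 0 + j751.8 Ω
  Z3: Z = 1/(jωC) = -j/(ω·C) = 0 - j1.444e+04 Ω
Step 3 — With open output, the series arm Z2 and the output shunt Z3 appear in series to ground: Z2 + Z3 = 0 - j1.369e+04 Ω.
Step 4 — Parallel with input shunt Z1: Z_in = Z1 || (Z2 + Z3) = 0 + j391 Ω = 391∠90.0° Ω.
Step 5 — Power factor: PF = cos(φ) = Re(Z)/|Z| = -0/391 = -0.
Step 6 — Type: Im(Z) = 391 ⇒ lagging (phase φ = 90.0°).

PF = -0 (lagging, φ = 90.0°)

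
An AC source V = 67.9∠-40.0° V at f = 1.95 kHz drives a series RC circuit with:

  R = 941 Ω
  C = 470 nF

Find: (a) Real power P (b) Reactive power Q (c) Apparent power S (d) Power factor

Step 1 — Angular frequency: ω = 2π·f = 2π·1950 = 1.225e+04 rad/s.
Step 2 — Component impedances:
  R: Z = R = 941 Ω
  C: Z = 1/(jωC) = -j/(ω·C) = 0 - j173.7 Ω
Step 3 — Series combination: Z_total = R + C = 941 - j173.7 Ω = 956.9∠-10.5° Ω.
Step 4 — Source phasor: V = 67.9∠-40.0° V = 52.01 - j43.65 V.
Step 5 — Current: I = V / Z = 0.06173 - j0.03499 A = 0.07096∠-29.5° A.
Step 6 — Complex power: S = V·I* = 4.738 - j0.8744 VA.
Step 7 — Real power: P = Re(S) = 4.738 W.
Step 8 — Reactive power: Q = Im(S) = -0.8744 VAR.
Step 9 — Apparent power: |S| = 4.818 VA.
Step 10 — Power factor: PF = P/|S| = 0.9834 (leading).

(a) P = 4.738 W  (b) Q = -0.8744 VAR  (c) S = 4.818 VA  (d) PF = 0.9834 (leading)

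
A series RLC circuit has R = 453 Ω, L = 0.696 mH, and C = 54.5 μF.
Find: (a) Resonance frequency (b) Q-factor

Step 1 — Resonance condition Im(Z)=0 gives ω₀ = 1/√(LC).
Step 2 — ω₀ = 1/√(0.000696·5.45e-05) = 5134 rad/s.
Step 3 — f₀ = ω₀/(2π) = 817.2 Hz.
Step 4 — Series Q: Q = ω₀L/R = 5134·0.000696/453 = 0.007889.

(a) f₀ = 817.2 Hz  (b) Q = 0.007889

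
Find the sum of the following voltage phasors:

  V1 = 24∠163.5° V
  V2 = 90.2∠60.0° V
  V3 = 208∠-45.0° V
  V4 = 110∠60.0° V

Step 1 — Convert each phasor to rectangular form:
  V1 = 24·(cos(163.5°) + j·sin(163.5°)) = -23.01 + j6.816 V
  V2 = 90.2·(cos(60.0°) + j·sin(60.0°)) = 45.1 + j78.12 V
  V3 = 208·(cos(-45.0°) + j·sin(-45.0°)) = 147.1 - j147.1 V
  V4 = 110·(cos(60.0°) + j·sin(60.0°)) = 55 + j95.26 V
Step 2 — Sum components: V_total = 224.2 + j33.12 V.
Step 3 — Convert to polar: |V_total| = 226.6 V, ∠V_total = 8.4°.

V_total = 226.6∠8.4° V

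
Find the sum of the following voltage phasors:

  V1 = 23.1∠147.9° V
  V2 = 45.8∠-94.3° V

Step 1 — Convert each phasor to rectangular form:
  V1 = 23.1·(cos(147.9°) + j·sin(147.9°)) = -19.57 + j12.28 V
  V2 = 45.8·(cos(-94.3°) + j·sin(-94.3°)) = -3.434 - j45.67 V
Step 2 — Sum components: V_total = -23 - j33.4 V.
Step 3 — Convert to polar: |V_total| = 40.55 V, ∠V_total = -124.6°.

V_total = 40.55∠-124.6° V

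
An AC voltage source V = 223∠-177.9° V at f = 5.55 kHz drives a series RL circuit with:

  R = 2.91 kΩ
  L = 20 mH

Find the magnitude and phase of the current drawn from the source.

Step 1 — Angular frequency: ω = 2π·f = 2π·5550 = 3.487e+04 rad/s.
Step 2 — Component impedances:
  R: Z = R = 2910 Ω
  L: Z = jωL = j·3.487e+04·0.02 = 0 + j697.4 Ω
Step 3 — Series combination: Z_total = R + L = 2910 + j697.4 Ω = 2992∠13.5° Ω.
Step 4 — Source phasor: V = 223∠-177.9° V = -222.9 - j8.172 V.
Step 5 — Ohm's law: I = V / Z_total = (-222.9 - j8.172) / (2910 + j697.4) = -0.07306 + j0.0147 A.
Step 6 — Convert to polar: |I| = 0.07452 A, ∠I = 168.6°.

I = 0.07452∠168.6° A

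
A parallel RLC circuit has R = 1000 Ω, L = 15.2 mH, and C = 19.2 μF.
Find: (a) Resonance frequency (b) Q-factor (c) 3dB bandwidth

Step 1 — Resonance: ω₀ = 1/√(LC) = 1/√(0.0152·1.92e-05) = 1851 rad/s.
Step 2 — f₀ = ω₀/(2π) = 294.6 Hz.
Step 3 — Parallel Q: Q = R/(ω₀L) = 1000/(1851·0.0152) = 35.54.
Step 4 — Bandwidth: Δω = ω₀/Q = 52.08 rad/s; BW = Δω/(2π) = 8.289 Hz.

(a) f₀ = 294.6 Hz  (b) Q = 35.54  (c) BW = 8.289 Hz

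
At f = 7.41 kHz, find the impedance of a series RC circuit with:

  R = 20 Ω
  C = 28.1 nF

Step 1 — Angular frequency: ω = 2π·f = 2π·7410 = 4.656e+04 rad/s.
Step 2 — Component impedances:
  R: Z = R = 20 Ω
  C: Z = 1/(jωC) = -j/(ω·C) = 0 - j764.4 Ω
Step 3 — Series combination: Z_total = R + C = 20 - j764.4 Ω = 764.6∠-88.5° Ω.

Z = 20 - j764.4 Ω = 764.6∠-88.5° Ω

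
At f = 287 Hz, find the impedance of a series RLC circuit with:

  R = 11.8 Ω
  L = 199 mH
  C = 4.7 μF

Step 1 — Angular frequency: ω = 2π·f = 2π·287 = 1803 rad/s.
Step 2 — Component impedances:
  R: Z = R = 11.8 Ω
  L: Z = jωL = j·1803·0.199 = 0 + j358.9 Ω
  C: Z = 1/(jωC) = -j/(ω·C) = 0 - j118 Ω
Step 3 — Series combination: Z_total = R + L + C = 11.8 + j240.9 Ω = 241.2∠87.2° Ω.

Z = 11.8 + j240.9 Ω = 241.2∠87.2° Ω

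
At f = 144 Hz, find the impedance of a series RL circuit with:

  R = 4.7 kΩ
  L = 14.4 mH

Step 1 — Angular frequency: ω = 2π·f = 2π·144 = 904.8 rad/s.
Step 2 — Component impedances:
  R: Z = R = 4700 Ω
  L: Z = jωL = j·904.8·0.0144 = 0 + j13.03 Ω
Step 3 — Series combination: Z_total = R + L = 4700 + j13.03 Ω = 4700∠0.2° Ω.

Z = 4700 + j13.03 Ω = 4700∠0.2° Ω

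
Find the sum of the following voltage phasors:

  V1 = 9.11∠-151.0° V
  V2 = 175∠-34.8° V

Step 1 — Convert each phasor to rectangular form:
  V1 = 9.11·(cos(-151.0°) + j·sin(-151.0°)) = -7.968 - j4.417 V
  V2 = 175·(cos(-34.8°) + j·sin(-34.8°)) = 143.7 - j99.87 V
Step 2 — Sum components: V_total = 135.7 - j104.3 V.
Step 3 — Convert to polar: |V_total| = 171.2 V, ∠V_total = -37.5°.

V_total = 171.2∠-37.5° V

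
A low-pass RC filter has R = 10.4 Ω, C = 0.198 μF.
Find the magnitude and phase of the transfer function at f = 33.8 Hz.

Step 1 — Angular frequency: ω = 2π·33.8 = 212.4 rad/s.
Step 2 — Transfer function: H(jω) = 1/(1 + jωRC).
Step 3 — Denominator: 1 + jωRC = 1 + j·212.4·10.4·1.98e-07 = 1 + j0.0004373.
Step 4 — H = 1 - j0.0004373.
Step 5 — Magnitude: |H| = 1 (-0.0 dB); phase: φ = -0.0°.

|H| = 1 (-0.0 dB), φ = -0.0°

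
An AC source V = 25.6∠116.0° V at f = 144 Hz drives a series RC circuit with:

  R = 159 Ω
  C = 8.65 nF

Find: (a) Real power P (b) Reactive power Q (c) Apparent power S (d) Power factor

Step 1 — Angular frequency: ω = 2π·f = 2π·144 = 904.8 rad/s.
Step 2 — Component impedances:
  R: Z = R = 159 Ω
  C: Z = 1/(jωC) = -j/(ω·C) = 0 - j1.278e+05 Ω
Step 3 — Series combination: Z_total = R + C = 159 - j1.278e+05 Ω = 1.278e+05∠-89.9° Ω.
Step 4 — Source phasor: V = 25.6∠116.0° V = -11.22 + j23.01 V.
Step 5 — Current: I = V / Z = -0.0001802 - j8.761e-05 A = 0.0002004∠-154.1° A.
Step 6 — Complex power: S = V·I* = 6.383e-06 - j0.005129 VA.
Step 7 — Real power: P = Re(S) = 6.383e-06 W.
Step 8 — Reactive power: Q = Im(S) = -0.005129 VAR.
Step 9 — Apparent power: |S| = 0.005129 VA.
Step 10 — Power factor: PF = P/|S| = 0.001244 (leading).

(a) P = 6.383e-06 W  (b) Q = -0.005129 VAR  (c) S = 0.005129 VA  (d) PF = 0.001244 (leading)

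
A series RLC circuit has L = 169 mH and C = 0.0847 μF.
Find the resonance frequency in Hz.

Step 1 — Resonance condition Im(Z)=0 gives ω₀ = 1/√(LC).
Step 2 — ω₀ = 1/√(0.169·8.47e-08) = 8358 rad/s.
Step 3 — f₀ = ω₀/(2π) = 1330 Hz.

f₀ = 1330 Hz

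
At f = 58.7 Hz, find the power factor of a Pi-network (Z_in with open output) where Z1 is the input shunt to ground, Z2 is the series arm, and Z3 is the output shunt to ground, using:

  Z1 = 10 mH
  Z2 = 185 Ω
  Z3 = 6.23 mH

Step 1 — Angular frequency: ω = 2π·f = 2π·58.7 = 368.8 rad/s.
Step 2 — Component impedances:
  Z1: Z = jωL = j·368.8·0.01 = 0 + j3.688 Ω
  Z2: Z = R = 185 Ω
  Z3: Z = jωL = j·368.8·0.00623 = 0 + j2.298 Ω
Step 3 — With open output, the series arm Z2 and the output shunt Z3 appear in series to ground: Z2 + Z3 = 185 + j2.298 Ω.
Step 4 — Parallel with input shunt Z1: Z_in = Z1 || (Z2 + Z3) = 0.07345 + j3.686 Ω = 3.687∠88.9° Ω.
Step 5 — Power factor: PF = cos(φ) = Re(Z)/|Z| = 0.07345/3.687 = 0.01992.
Step 6 — Type: Im(Z) = 3.686 ⇒ lagging (phase φ = 88.9°).

PF = 0.01992 (lagging, φ = 88.9°)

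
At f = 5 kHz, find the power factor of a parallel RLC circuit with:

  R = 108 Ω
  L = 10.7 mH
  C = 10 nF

Step 1 — Angular frequency: ω = 2π·f = 2π·5000 = 3.142e+04 rad/s.
Step 2 — Component impedances:
  R: Z = R = 108 Ω
  L: Z = jωL = j·3.142e+04·0.0107 = 0 + j336.2 Ω
  C: Z = 1/(jωC) = -j/(ω·C) = 0 - j3183 Ω
Step 3 — Parallel combination: 1/Z_total = 1/R + 1/L + 1/C; Z_total = 99.76 + j28.67 Ω = 103.8∠16.0° Ω.
Step 4 — Power factor: PF = cos(φ) = Re(Z)/|Z| = 99.76/103.8 = 0.9611.
Step 5 — Type: Im(Z) = 28.67 ⇒ lagging (phase φ = 16.0°).

PF = 0.9611 (lagging, φ = 16.0°)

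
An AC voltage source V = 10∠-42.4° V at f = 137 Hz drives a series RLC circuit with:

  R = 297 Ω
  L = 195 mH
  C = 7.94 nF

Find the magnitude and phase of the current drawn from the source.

Step 1 — Angular frequency: ω = 2π·f = 2π·137 = 860.8 rad/s.
Step 2 — Component impedances:
  R: Z = R = 297 Ω
  L: Z = jωL = j·860.8·0.195 = 0 + j167.9 Ω
  C: Z = 1/(jωC) = -j/(ω·C) = 0 - j1.463e+05 Ω
Step 3 — Series combination: Z_total = R + L + C = 297 - j1.461e+05 Ω = 1.461e+05∠-89.9° Ω.
Step 4 — Source phasor: V = 10∠-42.4° V = 7.385 - j6.743 V.
Step 5 — Ohm's law: I = V / Z_total = (7.385 - j6.743) / (297 - j1.461e+05) = 4.624e-05 + j5.044e-05 A.
Step 6 — Convert to polar: |I| = 6.843e-05 A, ∠I = 47.5°.

I = 6.843e-05∠47.5° A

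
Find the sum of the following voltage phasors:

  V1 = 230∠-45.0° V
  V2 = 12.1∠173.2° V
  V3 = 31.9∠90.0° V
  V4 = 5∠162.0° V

Step 1 — Convert each phasor to rectangular form:
  V1 = 230·(cos(-45.0°) + j·sin(-45.0°)) = 162.6 - j162.6 V
  V2 = 12.1·(cos(173.2°) + j·sin(173.2°)) = -12.01 + j1.433 V
  V3 = 31.9·(cos(90.0°) + j·sin(90.0°)) = 0 + j31.9 V
  V4 = 5·(cos(162.0°) + j·sin(162.0°)) = -4.755 + j1.545 V
Step 2 — Sum components: V_total = 145.9 - j127.8 V.
Step 3 — Convert to polar: |V_total| = 193.9 V, ∠V_total = -41.2°.

V_total = 193.9∠-41.2° V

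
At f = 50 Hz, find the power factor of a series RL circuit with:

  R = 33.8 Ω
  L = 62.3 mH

Step 1 — Angular frequency: ω = 2π·f = 2π·50 = 314.2 rad/s.
Step 2 — Component impedances:
  R: Z = R = 33.8 Ω
  L: Z = jωL = j·314.2·0.0623 = 0 + j19.57 Ω
Step 3 — Series combination: Z_total = R + L = 33.8 + j19.57 Ω = 39.06∠30.1° Ω.
Step 4 — Power factor: PF = cos(φ) = Re(Z)/|Z| = 33.8/39.058 = 0.8654.
Step 5 — Type: Im(Z) = 19.57 ⇒ lagging (phase φ = 30.1°).

PF = 0.8654 (lagging, φ = 30.1°)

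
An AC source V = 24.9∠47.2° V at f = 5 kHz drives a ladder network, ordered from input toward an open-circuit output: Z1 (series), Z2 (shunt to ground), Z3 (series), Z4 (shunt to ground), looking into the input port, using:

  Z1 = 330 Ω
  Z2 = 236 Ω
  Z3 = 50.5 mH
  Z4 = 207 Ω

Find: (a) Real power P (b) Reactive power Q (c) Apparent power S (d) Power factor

Step 1 — Angular frequency: ω = 2π·f = 2π·5000 = 3.142e+04 rad/s.
Step 2 — Component impedances:
  Z1: Z = R = 330 Ω
  Z2: Z = R = 236 Ω
  Z3: Z = jωL = j·3.142e+04·0.0505 = 0 + j1587 Ω
  Z4: Z = R = 207 Ω
Step 3 — Ladder network (open output): work backward from the far end, alternating series and parallel combinations. Z_in = 556.9 + j32.57 Ω = 557.9∠3.3° Ω.
Step 4 — Source phasor: V = 24.9∠47.2° V = 16.92 + j18.27 V.
Step 5 — Current: I = V / Z = 0.03219 + j0.03092 A = 0.04464∠43.9° A.
Step 6 — Complex power: S = V·I* = 1.11 + j0.06488 VA.
Step 7 — Real power: P = Re(S) = 1.11 W.
Step 8 — Reactive power: Q = Im(S) = 0.06488 VAR.
Step 9 — Apparent power: |S| = 1.111 VA.
Step 10 — Power factor: PF = P/|S| = 0.9983 (lagging).

(a) P = 1.11 W  (b) Q = 0.06488 VAR  (c) S = 1.111 VA  (d) PF = 0.9983 (lagging)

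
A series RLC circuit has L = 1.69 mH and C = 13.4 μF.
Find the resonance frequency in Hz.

Step 1 — Resonance condition Im(Z)=0 gives ω₀ = 1/√(LC).
Step 2 — ω₀ = 1/√(0.00169·1.34e-05) = 6645 rad/s.
Step 3 — f₀ = ω₀/(2π) = 1058 Hz.

f₀ = 1058 Hz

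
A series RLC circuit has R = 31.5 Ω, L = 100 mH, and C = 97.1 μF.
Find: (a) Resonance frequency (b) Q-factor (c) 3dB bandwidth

Step 1 — Resonance condition Im(Z)=0 gives ω₀ = 1/√(LC).
Step 2 — ω₀ = 1/√(0.1·9.71e-05) = 320.9 rad/s.
Step 3 — f₀ = ω₀/(2π) = 51.08 Hz.
Step 4 — Series Q: Q = ω₀L/R = 320.9·0.1/31.5 = 1.019.
Step 5 — 3dB bandwidth: Δω = ω₀/Q = 315 rad/s; BW = Δω/(2π) = 50.13 Hz.

(a) f₀ = 51.08 Hz  (b) Q = 1.019  (c) BW = 50.13 Hz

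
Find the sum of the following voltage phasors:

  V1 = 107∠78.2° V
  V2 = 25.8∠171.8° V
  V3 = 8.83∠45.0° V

Step 1 — Convert each phasor to rectangular form:
  V1 = 107·(cos(78.2°) + j·sin(78.2°)) = 21.88 + j104.7 V
  V2 = 25.8·(cos(171.8°) + j·sin(171.8°)) = -25.54 + j3.68 V
  V3 = 8.83·(cos(45.0°) + j·sin(45.0°)) = 6.244 + j6.244 V
Step 2 — Sum components: V_total = 2.589 + j114.7 V.
Step 3 — Convert to polar: |V_total| = 114.7 V, ∠V_total = 88.7°.

V_total = 114.7∠88.7° V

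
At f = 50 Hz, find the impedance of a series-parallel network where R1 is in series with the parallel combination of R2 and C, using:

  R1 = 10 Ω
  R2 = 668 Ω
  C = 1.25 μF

Step 1 — Angular frequency: ω = 2π·f = 2π·50 = 314.2 rad/s.
Step 2 — Component impedances:
  R1: Z = R = 10 Ω
  R2: Z = R = 668 Ω
  C: Z = 1/(jωC) = -j/(ω·C) = 0 - j2546 Ω
Step 3 — Parallel branch: R2 || C = 1/(1/R2 + 1/C) = 625 - j163.9 Ω.
Step 4 — Series with R1: Z_total = R1 + (R2 || C) = 635 - j163.9 Ω = 655.8∠-14.5° Ω.

Z = 635 - j163.9 Ω = 655.8∠-14.5° Ω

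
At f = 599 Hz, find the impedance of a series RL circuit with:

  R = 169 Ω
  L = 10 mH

Step 1 — Angular frequency: ω = 2π·f = 2π·599 = 3764 rad/s.
Step 2 — Component impedances:
  R: Z = R = 169 Ω
  L: Z = jωL = j·3764·0.01 = 0 + j37.64 Ω
Step 3 — Series combination: Z_total = R + L = 169 + j37.64 Ω = 173.1∠12.6° Ω.

Z = 169 + j37.64 Ω = 173.1∠12.6° Ω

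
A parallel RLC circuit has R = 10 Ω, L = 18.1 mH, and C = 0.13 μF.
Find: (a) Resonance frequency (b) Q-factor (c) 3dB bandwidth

Step 1 — Resonance: ω₀ = 1/√(LC) = 1/√(0.0181·1.3e-07) = 2.062e+04 rad/s.
Step 2 — f₀ = ω₀/(2π) = 3281 Hz.
Step 3 — Parallel Q: Q = R/(ω₀L) = 10/(2.062e+04·0.0181) = 0.0268.
Step 4 — Bandwidth: Δω = ω₀/Q = 7.692e+05 rad/s; BW = Δω/(2π) = 1.224e+05 Hz.

(a) f₀ = 3281 Hz  (b) Q = 0.0268  (c) BW = 1.224e+05 Hz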